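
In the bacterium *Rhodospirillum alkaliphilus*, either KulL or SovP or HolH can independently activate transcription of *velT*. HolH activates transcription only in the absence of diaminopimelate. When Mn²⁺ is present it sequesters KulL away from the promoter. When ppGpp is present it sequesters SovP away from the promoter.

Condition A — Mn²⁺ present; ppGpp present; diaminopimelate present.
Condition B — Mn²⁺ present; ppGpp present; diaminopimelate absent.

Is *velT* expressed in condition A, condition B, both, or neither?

B only

Condition A:
Mn²⁺ is present, so KulL is inactive.
ppGpp is present, so SovP is inactive.
Diaminopimelate is present, so HolH is inactive.
No activator is available at the *velT* promoter, so *velT* is not transcribed.
→ *velT* is OFF in A.
Condition B:
Mn²⁺ is present, so KulL is inactive.
ppGpp is present, so SovP is inactive.
Diaminopimelate is absent, so HolH is active.
Activator HolH is present, so *velT* is transcribed.
→ *velT* is ON in B.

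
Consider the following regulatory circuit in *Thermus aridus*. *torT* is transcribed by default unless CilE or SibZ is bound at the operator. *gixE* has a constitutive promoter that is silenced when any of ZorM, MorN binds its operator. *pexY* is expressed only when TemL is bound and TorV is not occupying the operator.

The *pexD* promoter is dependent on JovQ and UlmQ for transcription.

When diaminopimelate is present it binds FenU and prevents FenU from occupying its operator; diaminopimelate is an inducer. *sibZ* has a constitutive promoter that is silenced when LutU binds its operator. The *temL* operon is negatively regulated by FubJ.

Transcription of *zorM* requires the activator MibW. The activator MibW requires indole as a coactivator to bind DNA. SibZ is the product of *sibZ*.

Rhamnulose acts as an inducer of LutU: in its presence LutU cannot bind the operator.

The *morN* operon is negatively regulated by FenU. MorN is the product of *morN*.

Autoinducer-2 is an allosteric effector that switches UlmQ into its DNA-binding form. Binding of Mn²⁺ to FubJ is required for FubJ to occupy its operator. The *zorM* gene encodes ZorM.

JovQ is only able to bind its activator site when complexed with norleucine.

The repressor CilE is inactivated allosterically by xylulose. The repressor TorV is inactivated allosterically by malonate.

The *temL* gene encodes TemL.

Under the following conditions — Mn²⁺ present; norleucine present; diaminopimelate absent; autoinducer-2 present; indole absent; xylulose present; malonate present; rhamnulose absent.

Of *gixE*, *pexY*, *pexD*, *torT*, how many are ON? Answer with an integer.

Indole is absent, so MibW is inactive.
Required activator MibW is absent, so *zorM* is not transcribed.
So ZorM is not produced.
Diaminopimelate is absent, so FenU is active.
With repressor FenU bound, *morN* is not transcribed.
So MorN is not produced.
With no repressor bound, *gixE* is transcribed.
→ *gixE* is ON.
Mn²⁺ is present, so FubJ is active.
With repressor FubJ bound, *temL* is not transcribed.
So TemL is not produced.
Malonate is present, so TorV is inactive.
Required activator TemL is absent, so *pexY* is not transcribed.
→ *pexY* is OFF.
Norleucine is present, so JovQ is active.
Autoinducer-2 is present, so UlmQ is active.
No repressor is bound and JovQ and UlmQ are active, so *pexD* is transcribed.
→ *pexD* is ON.
Xylulose is present, so CilE is inactive.
Rhamnulose is absent, so LutU is active.
With repressor LutU bound, *sibZ* is not transcribed.
So SibZ is not produced.
With no repressor bound, *torT* is transcribed.
→ *torT* is ON.
3 of the 4 genes are transcribed.

3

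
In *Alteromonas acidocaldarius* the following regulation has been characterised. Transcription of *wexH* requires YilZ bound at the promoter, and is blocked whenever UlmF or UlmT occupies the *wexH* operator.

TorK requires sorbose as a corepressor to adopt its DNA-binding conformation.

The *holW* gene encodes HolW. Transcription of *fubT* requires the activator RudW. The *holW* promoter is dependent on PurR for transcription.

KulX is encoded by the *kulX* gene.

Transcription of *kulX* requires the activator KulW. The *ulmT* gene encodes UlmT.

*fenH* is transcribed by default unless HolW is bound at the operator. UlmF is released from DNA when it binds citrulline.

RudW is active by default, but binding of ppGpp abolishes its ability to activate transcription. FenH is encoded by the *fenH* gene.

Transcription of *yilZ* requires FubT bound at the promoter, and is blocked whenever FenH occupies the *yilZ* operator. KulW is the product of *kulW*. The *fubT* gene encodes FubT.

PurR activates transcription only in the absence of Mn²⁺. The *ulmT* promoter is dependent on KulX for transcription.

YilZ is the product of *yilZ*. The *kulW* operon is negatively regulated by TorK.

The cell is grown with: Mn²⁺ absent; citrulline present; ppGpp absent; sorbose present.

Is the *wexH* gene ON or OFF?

ON

ppGpp is absent, so RudW is active.
No repressor is bound and RudW is active, so *fubT* is transcribed.
So FubT is produced and active.
Mn²⁺ is absent, so PurR is active.
No repressor is bound and PurR is active, so *holW* is transcribed.
So HolW is produced and active.
With repressor HolW bound, *fenH* is not transcribed.
So FenH is not produced.
No repressor is bound and FubT is active, so *yilZ* is transcribed.
So YilZ is produced and active.
Citrulline is present, so UlmF is inactive.
Sorbose is present, so TorK is active.
With repressor TorK bound, *kulW* is not transcribed.
So KulW is not produced.
Required activator KulW is absent, so *kulX* is not transcribed.
So KulX is not produced.
Required activator KulX is absent, so *ulmT* is not transcribed.
So UlmT is not produced.
No repressor is bound and YilZ is active, so *wexH* is transcribed.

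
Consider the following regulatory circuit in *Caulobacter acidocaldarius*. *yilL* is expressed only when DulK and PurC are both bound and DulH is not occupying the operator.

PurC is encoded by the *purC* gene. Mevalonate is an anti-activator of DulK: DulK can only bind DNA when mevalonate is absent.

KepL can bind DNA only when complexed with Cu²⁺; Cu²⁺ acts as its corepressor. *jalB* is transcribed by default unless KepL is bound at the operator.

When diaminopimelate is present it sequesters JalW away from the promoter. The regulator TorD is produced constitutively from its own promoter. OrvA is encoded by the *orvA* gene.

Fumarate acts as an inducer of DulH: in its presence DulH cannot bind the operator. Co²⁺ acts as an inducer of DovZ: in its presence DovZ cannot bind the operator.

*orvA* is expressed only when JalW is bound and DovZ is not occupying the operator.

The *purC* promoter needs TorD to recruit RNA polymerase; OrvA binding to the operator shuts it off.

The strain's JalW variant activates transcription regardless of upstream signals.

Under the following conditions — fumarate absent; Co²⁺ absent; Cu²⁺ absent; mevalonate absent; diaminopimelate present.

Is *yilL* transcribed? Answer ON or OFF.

Mevalonate is absent, so DulK is active.
Fumarate is absent, so DulH is active.
TorD is produced constitutively and is active.
JalW is constitutively active in this strain.
Co²⁺ is absent, so DovZ is active.
With repressor DovZ bound, *orvA* is not transcribed.
So OrvA is not produced.
No repressor is bound and TorD is active, so *purC* is transcribed.
So PurC is produced and active.
With repressor DulH bound, *yilL* is not transcribed.

OFF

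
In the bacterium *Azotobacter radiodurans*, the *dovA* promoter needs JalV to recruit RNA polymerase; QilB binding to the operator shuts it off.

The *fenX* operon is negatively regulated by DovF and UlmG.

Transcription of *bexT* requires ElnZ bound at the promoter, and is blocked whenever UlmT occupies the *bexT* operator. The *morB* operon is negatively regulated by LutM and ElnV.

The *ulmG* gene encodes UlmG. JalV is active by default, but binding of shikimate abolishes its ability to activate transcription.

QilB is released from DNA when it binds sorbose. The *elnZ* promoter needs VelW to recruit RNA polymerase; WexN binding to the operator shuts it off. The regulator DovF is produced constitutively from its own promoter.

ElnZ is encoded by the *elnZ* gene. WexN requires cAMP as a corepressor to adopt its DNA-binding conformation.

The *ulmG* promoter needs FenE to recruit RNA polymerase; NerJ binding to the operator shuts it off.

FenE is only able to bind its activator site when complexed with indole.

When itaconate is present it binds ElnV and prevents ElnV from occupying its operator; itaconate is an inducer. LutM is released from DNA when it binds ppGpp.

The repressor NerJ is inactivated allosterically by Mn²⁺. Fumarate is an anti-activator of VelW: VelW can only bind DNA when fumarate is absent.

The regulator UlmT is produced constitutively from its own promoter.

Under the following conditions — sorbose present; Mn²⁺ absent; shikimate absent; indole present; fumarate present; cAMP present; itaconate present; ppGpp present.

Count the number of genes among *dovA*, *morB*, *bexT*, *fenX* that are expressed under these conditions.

2

Shikimate is absent, so JalV is active.
Sorbose is present, so QilB is inactive.
No repressor is bound and JalV is active, so *dovA* is transcribed.
→ *dovA* is ON.
ppGpp is present, so LutM is inactive.
Itaconate is present, so ElnV is inactive.
With no repressor bound, *morB* is transcribed.
→ *morB* is ON.
Fumarate is present, so VelW is inactive.
cAMP is present, so WexN is active.
With repressor WexN bound, *elnZ* is not transcribed.
So ElnZ is not produced.
UlmT is produced constitutively and is active.
With repressor UlmT bound, *bexT* is not transcribed.
→ *bexT* is OFF.
DovF is produced constitutively and is active.
Mn²⁺ is absent, so NerJ is active.
Indole is present, so FenE is active.
With repressor NerJ bound, *ulmG* is not transcribed.
So UlmG is not produced.
With repressor DovF bound, *fenX* is not transcribed.
→ *fenX* is OFF.
2 of the 4 genes are transcribed.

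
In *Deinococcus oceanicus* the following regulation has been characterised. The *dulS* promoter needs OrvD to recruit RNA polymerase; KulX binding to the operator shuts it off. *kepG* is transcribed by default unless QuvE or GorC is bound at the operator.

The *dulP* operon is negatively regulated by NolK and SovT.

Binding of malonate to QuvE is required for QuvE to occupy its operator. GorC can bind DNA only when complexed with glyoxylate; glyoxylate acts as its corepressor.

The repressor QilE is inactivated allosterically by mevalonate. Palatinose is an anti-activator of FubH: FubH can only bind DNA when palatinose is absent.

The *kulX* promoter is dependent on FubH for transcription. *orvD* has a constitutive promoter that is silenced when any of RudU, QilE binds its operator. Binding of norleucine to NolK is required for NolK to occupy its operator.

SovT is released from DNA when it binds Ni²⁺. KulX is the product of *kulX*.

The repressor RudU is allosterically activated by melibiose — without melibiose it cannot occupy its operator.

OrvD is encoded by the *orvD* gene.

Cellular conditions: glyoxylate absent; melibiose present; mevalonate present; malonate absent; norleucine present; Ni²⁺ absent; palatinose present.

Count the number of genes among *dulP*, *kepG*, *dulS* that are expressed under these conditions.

Norleucine is present, so NolK is active.
Ni²⁺ is absent, so SovT is active.
With repressor NolK bound, *dulP* is not transcribed.
→ *dulP* is OFF.
Malonate is absent, so QuvE is inactive.
Glyoxylate is absent, so GorC is inactive.
With no repressor bound, *kepG* is transcribed.
→ *kepG* is ON.
Palatinose is present, so FubH is inactive.
Required activator FubH is absent, so *kulX* is not transcribed.
So KulX is not produced.
Melibiose is present, so RudU is active.
Mevalonate is present, so QilE is inactive.
With repressor RudU bound, *orvD* is not transcribed.
So OrvD is not produced.
Required activator OrvD is absent, so *dulS* is not transcribed.
→ *dulS* is OFF.
1 of the 3 genes is transcribed.

1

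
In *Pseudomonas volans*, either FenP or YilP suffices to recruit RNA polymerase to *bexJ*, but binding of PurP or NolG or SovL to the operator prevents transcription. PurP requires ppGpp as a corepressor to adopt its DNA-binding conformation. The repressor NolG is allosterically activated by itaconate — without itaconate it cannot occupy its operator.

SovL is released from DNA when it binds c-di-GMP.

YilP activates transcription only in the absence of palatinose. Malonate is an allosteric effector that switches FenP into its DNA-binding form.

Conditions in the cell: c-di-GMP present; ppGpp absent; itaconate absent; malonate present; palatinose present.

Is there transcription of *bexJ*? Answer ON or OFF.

Malonate is present, so FenP is active.
ppGpp is absent, so PurP is inactive.
Itaconate is absent, so NolG is inactive.
c-di-GMP is present, so SovL is inactive.
Palatinose is present, so YilP is inactive.
Activator FenP is present, so *bexJ* is transcribed.

ON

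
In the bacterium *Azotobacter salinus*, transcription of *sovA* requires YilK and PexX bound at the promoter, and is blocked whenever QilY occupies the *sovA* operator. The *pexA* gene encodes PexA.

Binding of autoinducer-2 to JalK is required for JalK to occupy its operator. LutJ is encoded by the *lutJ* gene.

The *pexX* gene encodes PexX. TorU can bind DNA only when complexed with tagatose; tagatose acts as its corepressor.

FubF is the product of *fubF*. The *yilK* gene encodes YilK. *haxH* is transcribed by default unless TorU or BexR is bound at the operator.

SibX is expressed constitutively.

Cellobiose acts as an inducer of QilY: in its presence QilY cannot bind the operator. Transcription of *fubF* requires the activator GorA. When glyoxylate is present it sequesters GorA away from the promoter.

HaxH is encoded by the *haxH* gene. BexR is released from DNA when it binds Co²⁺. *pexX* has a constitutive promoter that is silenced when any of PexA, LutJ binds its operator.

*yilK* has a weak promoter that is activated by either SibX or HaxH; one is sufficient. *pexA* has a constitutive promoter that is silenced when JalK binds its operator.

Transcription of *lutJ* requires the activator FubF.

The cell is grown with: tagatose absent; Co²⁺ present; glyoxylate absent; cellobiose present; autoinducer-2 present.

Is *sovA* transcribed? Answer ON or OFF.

OFF

Cellobiose is present, so QilY is inactive.
SibX is produced constitutively and is active.
Tagatose is absent, so TorU is inactive.
Co²⁺ is present, so BexR is inactive.
With no repressor bound, *haxH* is transcribed.
So HaxH is produced and active.
Activator SibX is present, so *yilK* is transcribed.
So YilK is produced and active.
Autoinducer-2 is present, so JalK is active.
With repressor JalK bound, *pexA* is not transcribed.
So PexA is not produced.
Glyoxylate is absent, so GorA is active.
No repressor is bound and GorA is active, so *fubF* is transcribed.
So FubF is produced and active.
No repressor is bound and FubF is active, so *lutJ* is transcribed.
So LutJ is produced and active.
With repressor LutJ bound, *pexX* is not transcribed.
So PexX is not produced.
Required activator PexX is absent, so *sovA* is not transcribed.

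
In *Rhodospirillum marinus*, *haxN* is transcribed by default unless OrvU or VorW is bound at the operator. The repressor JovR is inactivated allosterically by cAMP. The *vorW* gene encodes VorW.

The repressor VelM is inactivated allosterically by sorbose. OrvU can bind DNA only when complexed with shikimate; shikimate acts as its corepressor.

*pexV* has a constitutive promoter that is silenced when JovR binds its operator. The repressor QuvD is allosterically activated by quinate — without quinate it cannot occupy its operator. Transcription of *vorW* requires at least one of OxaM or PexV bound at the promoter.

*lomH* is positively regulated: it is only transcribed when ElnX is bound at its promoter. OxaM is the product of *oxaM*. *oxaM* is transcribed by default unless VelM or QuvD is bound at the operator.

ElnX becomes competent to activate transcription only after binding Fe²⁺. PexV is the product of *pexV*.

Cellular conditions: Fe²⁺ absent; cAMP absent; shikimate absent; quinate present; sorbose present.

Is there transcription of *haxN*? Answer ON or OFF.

ON

Shikimate is absent, so OrvU is inactive.
Sorbose is present, so VelM is inactive.
Quinate is present, so QuvD is active.
With repressor QuvD bound, *oxaM* is not transcribed.
So OxaM is not produced.
cAMP is absent, so JovR is active.
With repressor JovR bound, *pexV* is not transcribed.
So PexV is not produced.
No activator is available at the *vorW* promoter, so *vorW* is not transcribed.
So VorW is not produced.
With no repressor bound, *haxN* is transcribed.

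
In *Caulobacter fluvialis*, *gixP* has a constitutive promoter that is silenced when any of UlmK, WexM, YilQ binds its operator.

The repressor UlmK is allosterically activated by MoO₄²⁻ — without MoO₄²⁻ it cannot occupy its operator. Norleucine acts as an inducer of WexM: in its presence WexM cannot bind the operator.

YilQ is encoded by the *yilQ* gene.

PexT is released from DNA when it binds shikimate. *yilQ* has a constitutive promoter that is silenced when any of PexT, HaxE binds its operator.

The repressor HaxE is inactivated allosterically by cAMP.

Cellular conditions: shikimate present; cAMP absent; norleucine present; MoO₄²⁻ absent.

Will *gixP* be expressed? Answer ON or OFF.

ON

MoO₄²⁻ is absent, so UlmK is inactive.
Norleucine is present, so WexM is inactive.
Shikimate is present, so PexT is inactive.
cAMP is absent, so HaxE is active.
With repressor HaxE bound, *yilQ* is not transcribed.
So YilQ is not produced.
With no repressor bound, *gixP* is transcribed.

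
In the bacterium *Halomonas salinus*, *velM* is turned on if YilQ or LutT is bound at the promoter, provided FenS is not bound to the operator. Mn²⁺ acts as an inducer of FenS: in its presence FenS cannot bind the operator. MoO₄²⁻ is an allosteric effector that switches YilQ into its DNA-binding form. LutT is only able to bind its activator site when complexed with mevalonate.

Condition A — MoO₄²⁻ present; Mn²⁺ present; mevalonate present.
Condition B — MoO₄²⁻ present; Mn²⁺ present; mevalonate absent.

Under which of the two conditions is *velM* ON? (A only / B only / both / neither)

Condition A:
MoO₄²⁻ is present, so YilQ is active.
Mn²⁺ is present, so FenS is inactive.
Mevalonate is present, so LutT is active.
Activator YilQ is present, so *velM* is transcribed.
→ *velM* is ON in A.
Condition B:
MoO₄²⁻ is present, so YilQ is active.
Mn²⁺ is present, so FenS is inactive.
Mevalonate is absent, so LutT is inactive.
Activator YilQ is present, so *velM* is transcribed.
→ *velM* is ON in B.

both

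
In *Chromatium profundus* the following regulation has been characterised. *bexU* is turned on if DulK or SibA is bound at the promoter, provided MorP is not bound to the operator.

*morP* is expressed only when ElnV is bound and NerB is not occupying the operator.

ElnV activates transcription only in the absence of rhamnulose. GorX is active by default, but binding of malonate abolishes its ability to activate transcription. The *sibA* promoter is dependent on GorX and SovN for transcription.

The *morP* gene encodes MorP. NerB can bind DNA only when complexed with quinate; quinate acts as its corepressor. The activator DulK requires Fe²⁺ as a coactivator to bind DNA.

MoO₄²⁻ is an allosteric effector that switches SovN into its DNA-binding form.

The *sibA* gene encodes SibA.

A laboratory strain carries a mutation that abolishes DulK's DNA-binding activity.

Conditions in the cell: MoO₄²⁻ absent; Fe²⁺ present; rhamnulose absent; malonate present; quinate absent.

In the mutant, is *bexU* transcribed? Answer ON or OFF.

OFF

DulK is non-functional in this strain, so it has no effect.
Malonate is present, so GorX is inactive.
MoO₄²⁻ is absent, so SovN is inactive.
Required activator GorX is absent, so *sibA* is not transcribed.
So SibA is not produced.
Quinate is absent, so NerB is inactive.
Rhamnulose is absent, so ElnV is active.
No repressor is bound and ElnV is active, so *morP* is transcribed.
So MorP is produced and active.
With repressor MorP bound, *bexU* is not transcribed.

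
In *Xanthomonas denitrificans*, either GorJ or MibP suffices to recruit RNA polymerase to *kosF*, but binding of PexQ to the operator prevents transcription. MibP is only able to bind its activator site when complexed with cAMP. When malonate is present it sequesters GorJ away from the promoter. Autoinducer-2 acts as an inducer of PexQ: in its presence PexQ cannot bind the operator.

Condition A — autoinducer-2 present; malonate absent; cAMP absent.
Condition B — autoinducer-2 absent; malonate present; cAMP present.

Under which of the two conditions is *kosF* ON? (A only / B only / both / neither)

A only

Condition A:
Autoinducer-2 is present, so PexQ is inactive.
Malonate is absent, so GorJ is active.
cAMP is absent, so MibP is inactive.
Activator GorJ is present, so *kosF* is transcribed.
→ *kosF* is ON in A.
Condition B:
Autoinducer-2 is absent, so PexQ is active.
Malonate is present, so GorJ is inactive.
cAMP is present, so MibP is active.
With repressor PexQ bound, *kosF* is not transcribed.
→ *kosF* is OFF in B.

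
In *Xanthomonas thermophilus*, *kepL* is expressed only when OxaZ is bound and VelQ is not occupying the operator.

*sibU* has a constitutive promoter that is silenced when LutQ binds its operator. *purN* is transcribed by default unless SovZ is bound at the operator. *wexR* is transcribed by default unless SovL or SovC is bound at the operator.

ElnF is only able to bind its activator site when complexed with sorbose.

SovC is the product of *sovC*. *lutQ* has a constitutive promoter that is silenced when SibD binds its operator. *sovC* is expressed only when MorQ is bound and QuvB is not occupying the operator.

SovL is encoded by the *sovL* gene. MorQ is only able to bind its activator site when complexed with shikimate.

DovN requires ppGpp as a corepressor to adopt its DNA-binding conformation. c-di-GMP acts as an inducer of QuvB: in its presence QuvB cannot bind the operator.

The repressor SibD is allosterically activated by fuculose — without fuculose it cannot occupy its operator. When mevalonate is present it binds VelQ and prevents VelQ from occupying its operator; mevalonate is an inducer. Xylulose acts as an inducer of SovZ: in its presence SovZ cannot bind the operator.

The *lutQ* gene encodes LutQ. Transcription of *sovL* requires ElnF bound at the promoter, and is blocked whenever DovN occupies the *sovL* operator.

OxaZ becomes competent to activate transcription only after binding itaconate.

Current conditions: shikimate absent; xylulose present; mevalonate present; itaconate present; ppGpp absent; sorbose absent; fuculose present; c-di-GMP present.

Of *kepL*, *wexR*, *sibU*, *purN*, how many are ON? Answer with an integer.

4

Itaconate is present, so OxaZ is active.
Mevalonate is present, so VelQ is inactive.
No repressor is bound and OxaZ is active, so *kepL* is transcribed.
→ *kepL* is ON.
ppGpp is absent, so DovN is inactive.
Sorbose is absent, so ElnF is inactive.
Required activator ElnF is absent, so *sovL* is not transcribed.
So SovL is not produced.
c-di-GMP is present, so QuvB is inactive.
Shikimate is absent, so MorQ is inactive.
Required activator MorQ is absent, so *sovC* is not transcribed.
So SovC is not produced.
With no repressor bound, *wexR* is transcribed.
→ *wexR* is ON.
Fuculose is present, so SibD is active.
With repressor SibD bound, *lutQ* is not transcribed.
So LutQ is not produced.
With no repressor bound, *sibU* is transcribed.
→ *sibU* is ON.
Xylulose is present, so SovZ is inactive.
With no repressor bound, *purN* is transcribed.
→ *purN* is ON.
4 of the 4 genes are transcribed.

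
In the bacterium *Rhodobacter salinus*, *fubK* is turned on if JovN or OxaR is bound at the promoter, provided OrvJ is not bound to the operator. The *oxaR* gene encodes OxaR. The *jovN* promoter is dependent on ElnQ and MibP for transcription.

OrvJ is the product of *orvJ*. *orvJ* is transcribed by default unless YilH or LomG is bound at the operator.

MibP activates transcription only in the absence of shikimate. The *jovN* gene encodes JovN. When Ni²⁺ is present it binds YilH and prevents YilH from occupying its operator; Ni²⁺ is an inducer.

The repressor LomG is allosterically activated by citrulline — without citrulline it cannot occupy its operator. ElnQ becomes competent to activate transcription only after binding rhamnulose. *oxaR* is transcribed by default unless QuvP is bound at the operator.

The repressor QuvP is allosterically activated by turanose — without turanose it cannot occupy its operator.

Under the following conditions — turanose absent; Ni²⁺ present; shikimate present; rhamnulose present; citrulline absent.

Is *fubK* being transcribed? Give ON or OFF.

Rhamnulose is present, so ElnQ is active.
Shikimate is present, so MibP is inactive.
Required activator MibP is absent, so *jovN* is not transcribed.
So JovN is not produced.
Turanose is absent, so QuvP is inactive.
With no repressor bound, *oxaR* is transcribed.
So OxaR is produced and active.
Ni²⁺ is present, so YilH is inactive.
Citrulline is absent, so LomG is inactive.
With no repressor bound, *orvJ* is transcribed.
So OrvJ is produced and active.
With repressor OrvJ bound, *fubK* is not transcribed.

OFF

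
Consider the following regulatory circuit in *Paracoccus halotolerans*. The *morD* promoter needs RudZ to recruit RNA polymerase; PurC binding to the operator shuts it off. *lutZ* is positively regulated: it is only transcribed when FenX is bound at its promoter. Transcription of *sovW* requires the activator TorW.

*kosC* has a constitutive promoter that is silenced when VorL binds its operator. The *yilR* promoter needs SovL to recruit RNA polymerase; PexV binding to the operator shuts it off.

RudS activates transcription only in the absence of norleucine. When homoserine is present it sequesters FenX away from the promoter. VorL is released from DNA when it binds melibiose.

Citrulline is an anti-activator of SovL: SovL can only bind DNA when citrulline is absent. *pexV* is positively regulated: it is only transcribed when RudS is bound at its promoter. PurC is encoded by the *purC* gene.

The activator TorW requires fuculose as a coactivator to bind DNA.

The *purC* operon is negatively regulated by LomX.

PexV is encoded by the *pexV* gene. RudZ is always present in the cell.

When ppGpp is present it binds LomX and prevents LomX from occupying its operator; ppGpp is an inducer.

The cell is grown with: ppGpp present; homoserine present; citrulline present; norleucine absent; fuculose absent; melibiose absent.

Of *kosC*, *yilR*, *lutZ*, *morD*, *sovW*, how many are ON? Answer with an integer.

Melibiose is absent, so VorL is active.
With repressor VorL bound, *kosC* is not transcribed.
→ *kosC* is OFF.
Citrulline is present, so SovL is inactive.
Norleucine is absent, so RudS is active.
No repressor is bound and RudS is active, so *pexV* is transcribed.
So PexV is produced and active.
With repressor PexV bound, *yilR* is not transcribed.
→ *yilR* is OFF.
Homoserine is present, so FenX is inactive.
Required activator FenX is absent, so *lutZ* is not transcribed.
→ *lutZ* is OFF.
ppGpp is present, so LomX is inactive.
With no repressor bound, *purC* is transcribed.
So PurC is produced and active.
RudZ is produced constitutively and is active.
With repressor PurC bound, *morD* is not transcribed.
→ *morD* is OFF.
Fuculose is absent, so TorW is inactive.
Required activator TorW is absent, so *sovW* is not transcribed.
→ *sovW* is OFF.
0 of the 5 genes are transcribed.

0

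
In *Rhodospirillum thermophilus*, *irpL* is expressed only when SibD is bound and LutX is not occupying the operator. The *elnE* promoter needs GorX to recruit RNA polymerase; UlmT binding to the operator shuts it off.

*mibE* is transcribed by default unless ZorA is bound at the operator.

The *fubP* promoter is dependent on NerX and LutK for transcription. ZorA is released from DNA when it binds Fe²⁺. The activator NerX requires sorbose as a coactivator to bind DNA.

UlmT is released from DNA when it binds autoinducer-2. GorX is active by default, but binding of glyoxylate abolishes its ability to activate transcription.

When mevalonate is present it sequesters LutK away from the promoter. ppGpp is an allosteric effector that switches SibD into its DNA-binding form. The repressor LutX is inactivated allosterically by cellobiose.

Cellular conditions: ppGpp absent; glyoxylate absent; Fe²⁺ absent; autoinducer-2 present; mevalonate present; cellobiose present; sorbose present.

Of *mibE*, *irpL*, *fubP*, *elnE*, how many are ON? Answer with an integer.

Fe²⁺ is absent, so ZorA is active.
With repressor ZorA bound, *mibE* is not transcribed.
→ *mibE* is OFF.
Cellobiose is present, so LutX is inactive.
ppGpp is absent, so SibD is inactive.
Required activator SibD is absent, so *irpL* is not transcribed.
→ *irpL* is OFF.
Sorbose is present, so NerX is active.
Mevalonate is present, so LutK is inactive.
Required activator LutK is absent, so *fubP* is not transcribed.
→ *fubP* is OFF.
Autoinducer-2 is present, so UlmT is inactive.
Glyoxylate is absent, so GorX is active.
No repressor is bound and GorX is active, so *elnE* is transcribed.
→ *elnE* is ON.
1 of the 4 genes is transcribed.

1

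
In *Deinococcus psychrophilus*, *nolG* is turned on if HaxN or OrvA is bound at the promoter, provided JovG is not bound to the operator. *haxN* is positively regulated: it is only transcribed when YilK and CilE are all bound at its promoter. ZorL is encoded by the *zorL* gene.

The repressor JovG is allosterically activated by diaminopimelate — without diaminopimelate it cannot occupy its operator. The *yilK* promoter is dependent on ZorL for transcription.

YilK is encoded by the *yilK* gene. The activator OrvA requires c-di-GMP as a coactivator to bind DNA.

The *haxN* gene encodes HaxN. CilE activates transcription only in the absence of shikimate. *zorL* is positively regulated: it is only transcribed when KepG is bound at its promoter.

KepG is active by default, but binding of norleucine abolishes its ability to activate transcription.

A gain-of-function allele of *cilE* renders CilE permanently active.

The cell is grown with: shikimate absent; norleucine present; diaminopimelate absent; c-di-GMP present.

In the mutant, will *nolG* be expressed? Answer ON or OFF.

ON

Norleucine is present, so KepG is inactive.
Required activator KepG is absent, so *zorL* is not transcribed.
So ZorL is not produced.
Required activator ZorL is absent, so *yilK* is not transcribed.
So YilK is not produced.
CilE is constitutively active in this strain.
Required activator YilK is absent, so *haxN* is not transcribed.
So HaxN is not produced.
Diaminopimelate is absent, so JovG is inactive.
c-di-GMP is present, so OrvA is active.
Activator OrvA is present, so *nolG* is transcribed.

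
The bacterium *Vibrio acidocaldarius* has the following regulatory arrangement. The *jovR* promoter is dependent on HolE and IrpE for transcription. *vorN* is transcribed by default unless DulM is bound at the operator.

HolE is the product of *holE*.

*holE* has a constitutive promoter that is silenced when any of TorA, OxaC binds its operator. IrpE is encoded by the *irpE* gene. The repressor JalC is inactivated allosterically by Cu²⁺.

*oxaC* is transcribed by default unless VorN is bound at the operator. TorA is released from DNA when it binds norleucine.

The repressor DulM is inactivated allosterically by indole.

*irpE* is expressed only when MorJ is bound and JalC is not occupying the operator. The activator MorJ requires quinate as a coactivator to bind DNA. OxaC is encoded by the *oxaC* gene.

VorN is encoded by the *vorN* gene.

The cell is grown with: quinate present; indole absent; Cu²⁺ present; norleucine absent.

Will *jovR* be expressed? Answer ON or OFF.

OFF

Norleucine is absent, so TorA is active.
Indole is absent, so DulM is active.
With repressor DulM bound, *vorN* is not transcribed.
So VorN is not produced.
With no repressor bound, *oxaC* is transcribed.
So OxaC is produced and active.
With repressor TorA bound, *holE* is not transcribed.
So HolE is not produced.
Cu²⁺ is present, so JalC is inactive.
Quinate is present, so MorJ is active.
No repressor is bound and MorJ is active, so *irpE* is transcribed.
So IrpE is produced and active.
Required activator HolE is absent, so *jovR* is not transcribed.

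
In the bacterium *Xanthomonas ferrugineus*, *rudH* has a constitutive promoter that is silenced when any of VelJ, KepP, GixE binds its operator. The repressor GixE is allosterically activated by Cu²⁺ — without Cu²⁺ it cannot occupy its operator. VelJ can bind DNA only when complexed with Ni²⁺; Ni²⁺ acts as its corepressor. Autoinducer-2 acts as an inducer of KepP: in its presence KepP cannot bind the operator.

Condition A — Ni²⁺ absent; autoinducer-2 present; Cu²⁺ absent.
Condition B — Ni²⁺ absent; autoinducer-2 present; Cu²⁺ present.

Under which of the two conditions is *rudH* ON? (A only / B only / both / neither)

A only

Condition A:
Ni²⁺ is absent, so VelJ is inactive.
Autoinducer-2 is present, so KepP is inactive.
Cu²⁺ is absent, so GixE is inactive.
With no repressor bound, *rudH* is transcribed.
→ *rudH* is ON in A.
Condition B:
Ni²⁺ is absent, so VelJ is inactive.
Autoinducer-2 is present, so KepP is inactive.
Cu²⁺ is present, so GixE is active.
With repressor GixE bound, *rudH* is not transcribed.
→ *rudH* is OFF in B.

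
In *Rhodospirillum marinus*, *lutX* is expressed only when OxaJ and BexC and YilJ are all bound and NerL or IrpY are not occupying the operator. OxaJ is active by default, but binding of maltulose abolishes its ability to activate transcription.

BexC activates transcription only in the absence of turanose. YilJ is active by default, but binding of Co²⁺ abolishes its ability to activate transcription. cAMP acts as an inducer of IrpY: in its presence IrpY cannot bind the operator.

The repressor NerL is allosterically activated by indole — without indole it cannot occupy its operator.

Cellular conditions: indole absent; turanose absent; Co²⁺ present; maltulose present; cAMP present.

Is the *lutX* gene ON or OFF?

OFF

Maltulose is present, so OxaJ is inactive.
Turanose is absent, so BexC is active.
Co²⁺ is present, so YilJ is inactive.
Indole is absent, so NerL is inactive.
cAMP is present, so IrpY is inactive.
Required activator OxaJ is absent, so *lutX* is not transcribed.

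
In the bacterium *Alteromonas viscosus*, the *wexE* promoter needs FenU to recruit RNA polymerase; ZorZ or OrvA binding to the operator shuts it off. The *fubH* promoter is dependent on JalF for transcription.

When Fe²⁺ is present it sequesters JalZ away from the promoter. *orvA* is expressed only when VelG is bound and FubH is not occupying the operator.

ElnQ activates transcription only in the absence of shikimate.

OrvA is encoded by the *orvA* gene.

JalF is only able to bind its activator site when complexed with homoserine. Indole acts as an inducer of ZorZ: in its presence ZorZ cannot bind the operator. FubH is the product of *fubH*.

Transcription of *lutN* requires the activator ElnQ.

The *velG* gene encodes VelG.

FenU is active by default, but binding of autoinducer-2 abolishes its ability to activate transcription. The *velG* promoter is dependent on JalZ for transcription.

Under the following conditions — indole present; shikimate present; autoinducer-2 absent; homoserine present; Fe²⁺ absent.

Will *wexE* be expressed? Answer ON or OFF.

ON

Autoinducer-2 is absent, so FenU is active.
Indole is present, so ZorZ is inactive.
Homoserine is present, so JalF is active.
No repressor is bound and JalF is active, so *fubH* is transcribed.
So FubH is produced and active.
Fe²⁺ is absent, so JalZ is active.
No repressor is bound and JalZ is active, so *velG* is transcribed.
So VelG is produced and active.
With repressor FubH bound, *orvA* is not transcribed.
So OrvA is not produced.
No repressor is bound and FenU is active, so *wexE* is transcribed.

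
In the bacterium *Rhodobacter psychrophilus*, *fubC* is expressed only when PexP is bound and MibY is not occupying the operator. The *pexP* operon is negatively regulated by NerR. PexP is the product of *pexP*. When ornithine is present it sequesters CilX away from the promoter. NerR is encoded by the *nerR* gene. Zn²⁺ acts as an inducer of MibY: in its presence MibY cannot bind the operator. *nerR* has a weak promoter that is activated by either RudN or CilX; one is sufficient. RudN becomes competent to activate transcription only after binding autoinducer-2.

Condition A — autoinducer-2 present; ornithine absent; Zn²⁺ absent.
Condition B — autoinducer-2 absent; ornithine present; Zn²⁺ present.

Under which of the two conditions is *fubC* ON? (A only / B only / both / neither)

Condition A:
Autoinducer-2 is present, so RudN is active.
Ornithine is absent, so CilX is active.
Activator RudN is present, so *nerR* is transcribed.
So NerR is produced and active.
With repressor NerR bound, *pexP* is not transcribed.
So PexP is not produced.
Zn²⁺ is absent, so MibY is active.
With repressor MibY bound, *fubC* is not transcribed.
→ *fubC* is OFF in A.
Condition B:
Autoinducer-2 is absent, so RudN is inactive.
Ornithine is present, so CilX is inactive.
No activator is available at the *nerR* promoter, so *nerR* is not transcribed.
So NerR is not produced.
With no repressor bound, *pexP* is transcribed.
So PexP is produced and active.
Zn²⁺ is present, so MibY is inactive.
No repressor is bound and PexP is active, so *fubC* is transcribed.
→ *fubC* is ON in B.

B only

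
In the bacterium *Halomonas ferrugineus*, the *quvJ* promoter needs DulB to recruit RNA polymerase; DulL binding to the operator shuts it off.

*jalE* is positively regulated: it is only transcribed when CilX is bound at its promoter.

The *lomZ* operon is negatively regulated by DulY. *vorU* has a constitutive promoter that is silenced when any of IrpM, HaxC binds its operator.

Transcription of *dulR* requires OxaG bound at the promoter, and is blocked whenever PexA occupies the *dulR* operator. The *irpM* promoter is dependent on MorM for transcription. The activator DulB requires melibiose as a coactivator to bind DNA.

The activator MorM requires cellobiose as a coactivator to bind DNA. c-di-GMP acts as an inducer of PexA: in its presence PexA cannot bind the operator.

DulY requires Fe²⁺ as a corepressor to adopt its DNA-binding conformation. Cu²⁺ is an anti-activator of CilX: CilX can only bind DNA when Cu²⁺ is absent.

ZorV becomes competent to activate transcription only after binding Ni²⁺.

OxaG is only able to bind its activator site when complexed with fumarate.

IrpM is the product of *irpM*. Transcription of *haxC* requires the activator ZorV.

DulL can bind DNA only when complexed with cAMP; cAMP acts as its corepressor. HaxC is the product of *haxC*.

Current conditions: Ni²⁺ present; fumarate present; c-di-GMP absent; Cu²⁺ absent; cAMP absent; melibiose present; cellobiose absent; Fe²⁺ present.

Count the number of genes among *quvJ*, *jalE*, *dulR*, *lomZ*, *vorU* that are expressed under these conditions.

cAMP is absent, so DulL is inactive.
Melibiose is present, so DulB is active.
No repressor is bound and DulB is active, so *quvJ* is transcribed.
→ *quvJ* is ON.
Cu²⁺ is absent, so CilX is active.
No repressor is bound and CilX is active, so *jalE* is transcribed.
→ *jalE* is ON.
c-di-GMP is absent, so PexA is active.
Fumarate is present, so OxaG is active.
With repressor PexA bound, *dulR* is not transcribed.
→ *dulR* is OFF.
Fe²⁺ is present, so DulY is active.
With repressor DulY bound, *lomZ* is not transcribed.
→ *lomZ* is OFF.
Cellobiose is absent, so MorM is inactive.
Required activator MorM is absent, so *irpM* is not transcribed.
So IrpM is not produced.
Ni²⁺ is present, so ZorV is active.
No repressor is bound and ZorV is active, so *haxC* is transcribed.
So HaxC is produced and active.
With repressor HaxC bound, *vorU* is not transcribed.
→ *vorU* is OFF.
2 of the 5 genes are transcribed.

2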